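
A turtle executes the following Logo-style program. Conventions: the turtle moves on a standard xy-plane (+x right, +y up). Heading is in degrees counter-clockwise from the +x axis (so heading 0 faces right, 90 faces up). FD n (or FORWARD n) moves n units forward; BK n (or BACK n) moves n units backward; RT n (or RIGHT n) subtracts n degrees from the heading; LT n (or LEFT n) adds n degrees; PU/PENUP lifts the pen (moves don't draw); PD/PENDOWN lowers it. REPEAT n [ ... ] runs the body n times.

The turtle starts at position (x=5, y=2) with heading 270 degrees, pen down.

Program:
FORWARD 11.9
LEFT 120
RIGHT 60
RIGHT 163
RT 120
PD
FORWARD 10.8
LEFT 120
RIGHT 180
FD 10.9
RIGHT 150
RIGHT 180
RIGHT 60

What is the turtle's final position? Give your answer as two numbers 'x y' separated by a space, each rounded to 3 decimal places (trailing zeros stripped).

Executing turtle program step by step:
Start: pos=(5,2), heading=270, pen down
FD 11.9: (5,2) -> (5,-9.9) [heading=270, draw]
LT 120: heading 270 -> 30
RT 60: heading 30 -> 330
RT 163: heading 330 -> 167
RT 120: heading 167 -> 47
PD: pen down
FD 10.8: (5,-9.9) -> (12.366,-2.001) [heading=47, draw]
LT 120: heading 47 -> 167
RT 180: heading 167 -> 347
FD 10.9: (12.366,-2.001) -> (22.986,-4.453) [heading=347, draw]
RT 150: heading 347 -> 197
RT 180: heading 197 -> 17
RT 60: heading 17 -> 317
Final: pos=(22.986,-4.453), heading=317, 3 segment(s) drawn

Answer: 22.986 -4.453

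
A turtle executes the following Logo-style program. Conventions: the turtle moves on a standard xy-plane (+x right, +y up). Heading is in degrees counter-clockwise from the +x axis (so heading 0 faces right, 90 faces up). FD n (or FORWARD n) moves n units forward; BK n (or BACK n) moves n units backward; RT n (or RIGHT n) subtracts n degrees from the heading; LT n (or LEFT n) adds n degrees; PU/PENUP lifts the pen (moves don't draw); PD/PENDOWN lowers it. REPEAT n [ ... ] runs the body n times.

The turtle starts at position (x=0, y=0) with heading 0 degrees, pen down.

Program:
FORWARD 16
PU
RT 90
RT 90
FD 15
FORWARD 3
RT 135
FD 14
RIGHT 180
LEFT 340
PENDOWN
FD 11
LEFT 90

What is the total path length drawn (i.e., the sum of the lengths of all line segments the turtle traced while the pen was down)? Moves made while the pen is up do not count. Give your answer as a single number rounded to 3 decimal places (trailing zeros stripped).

Answer: 27

Derivation:
Executing turtle program step by step:
Start: pos=(0,0), heading=0, pen down
FD 16: (0,0) -> (16,0) [heading=0, draw]
PU: pen up
RT 90: heading 0 -> 270
RT 90: heading 270 -> 180
FD 15: (16,0) -> (1,0) [heading=180, move]
FD 3: (1,0) -> (-2,0) [heading=180, move]
RT 135: heading 180 -> 45
FD 14: (-2,0) -> (7.899,9.899) [heading=45, move]
RT 180: heading 45 -> 225
LT 340: heading 225 -> 205
PD: pen down
FD 11: (7.899,9.899) -> (-2.07,5.251) [heading=205, draw]
LT 90: heading 205 -> 295
Final: pos=(-2.07,5.251), heading=295, 2 segment(s) drawn

Segment lengths:
  seg 1: (0,0) -> (16,0), length = 16
  seg 2: (7.899,9.899) -> (-2.07,5.251), length = 11
Total = 27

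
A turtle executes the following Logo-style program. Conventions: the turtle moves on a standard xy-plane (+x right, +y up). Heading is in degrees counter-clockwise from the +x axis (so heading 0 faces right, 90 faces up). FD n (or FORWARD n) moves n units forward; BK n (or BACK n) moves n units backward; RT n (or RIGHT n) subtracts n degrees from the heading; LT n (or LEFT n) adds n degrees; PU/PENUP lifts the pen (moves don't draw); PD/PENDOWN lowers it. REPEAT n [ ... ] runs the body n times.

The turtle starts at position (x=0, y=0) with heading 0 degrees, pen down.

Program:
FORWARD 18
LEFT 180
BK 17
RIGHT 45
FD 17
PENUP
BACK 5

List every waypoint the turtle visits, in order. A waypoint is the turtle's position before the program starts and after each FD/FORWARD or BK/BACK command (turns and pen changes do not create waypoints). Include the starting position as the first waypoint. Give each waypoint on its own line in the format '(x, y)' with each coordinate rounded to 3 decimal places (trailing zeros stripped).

Executing turtle program step by step:
Start: pos=(0,0), heading=0, pen down
FD 18: (0,0) -> (18,0) [heading=0, draw]
LT 180: heading 0 -> 180
BK 17: (18,0) -> (35,0) [heading=180, draw]
RT 45: heading 180 -> 135
FD 17: (35,0) -> (22.979,12.021) [heading=135, draw]
PU: pen up
BK 5: (22.979,12.021) -> (26.515,8.485) [heading=135, move]
Final: pos=(26.515,8.485), heading=135, 3 segment(s) drawn
Waypoints (5 total):
(0, 0)
(18, 0)
(35, 0)
(22.979, 12.021)
(26.515, 8.485)

Answer: (0, 0)
(18, 0)
(35, 0)
(22.979, 12.021)
(26.515, 8.485)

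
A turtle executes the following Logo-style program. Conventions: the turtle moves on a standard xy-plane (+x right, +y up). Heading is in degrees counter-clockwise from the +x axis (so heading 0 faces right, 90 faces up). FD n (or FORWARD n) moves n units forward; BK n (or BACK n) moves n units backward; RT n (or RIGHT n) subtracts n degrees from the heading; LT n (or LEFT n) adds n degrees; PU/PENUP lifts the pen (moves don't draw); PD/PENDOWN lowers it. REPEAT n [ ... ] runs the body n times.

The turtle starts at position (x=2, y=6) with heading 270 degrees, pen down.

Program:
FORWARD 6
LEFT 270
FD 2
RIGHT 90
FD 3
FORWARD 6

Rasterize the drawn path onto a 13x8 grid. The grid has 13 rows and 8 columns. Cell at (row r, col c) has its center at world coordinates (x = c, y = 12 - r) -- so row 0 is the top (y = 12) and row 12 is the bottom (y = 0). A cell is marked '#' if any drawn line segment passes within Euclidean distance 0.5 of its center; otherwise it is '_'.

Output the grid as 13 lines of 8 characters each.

Segment 0: (2,6) -> (2,0)
Segment 1: (2,0) -> (-0,0)
Segment 2: (-0,0) -> (-0,3)
Segment 3: (-0,3) -> (0,9)

Answer: ________
________
________
#_______
#_______
#_______
#_#_____
#_#_____
#_#_____
#_#_____
#_#_____
#_#_____
###_____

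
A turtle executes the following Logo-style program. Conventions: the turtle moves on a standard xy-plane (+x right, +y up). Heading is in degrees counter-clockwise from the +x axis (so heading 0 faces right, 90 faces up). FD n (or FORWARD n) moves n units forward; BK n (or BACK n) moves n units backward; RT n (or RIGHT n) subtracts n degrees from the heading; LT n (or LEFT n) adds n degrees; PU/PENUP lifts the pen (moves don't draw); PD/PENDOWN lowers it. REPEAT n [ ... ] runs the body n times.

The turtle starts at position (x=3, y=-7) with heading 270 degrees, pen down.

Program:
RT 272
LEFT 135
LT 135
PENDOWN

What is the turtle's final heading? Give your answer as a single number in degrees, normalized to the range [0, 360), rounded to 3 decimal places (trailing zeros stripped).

Executing turtle program step by step:
Start: pos=(3,-7), heading=270, pen down
RT 272: heading 270 -> 358
LT 135: heading 358 -> 133
LT 135: heading 133 -> 268
PD: pen down
Final: pos=(3,-7), heading=268, 0 segment(s) drawn

Answer: 268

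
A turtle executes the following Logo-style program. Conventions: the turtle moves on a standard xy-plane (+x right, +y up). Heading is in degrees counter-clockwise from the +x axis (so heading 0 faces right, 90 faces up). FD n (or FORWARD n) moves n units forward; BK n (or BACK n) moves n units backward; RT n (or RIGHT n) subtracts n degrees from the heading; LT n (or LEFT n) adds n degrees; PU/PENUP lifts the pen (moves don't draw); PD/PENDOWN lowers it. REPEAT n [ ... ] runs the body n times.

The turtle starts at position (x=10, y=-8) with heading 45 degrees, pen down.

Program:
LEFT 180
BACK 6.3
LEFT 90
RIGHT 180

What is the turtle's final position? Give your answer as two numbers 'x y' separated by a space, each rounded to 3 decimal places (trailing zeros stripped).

Answer: 14.455 -3.545

Derivation:
Executing turtle program step by step:
Start: pos=(10,-8), heading=45, pen down
LT 180: heading 45 -> 225
BK 6.3: (10,-8) -> (14.455,-3.545) [heading=225, draw]
LT 90: heading 225 -> 315
RT 180: heading 315 -> 135
Final: pos=(14.455,-3.545), heading=135, 1 segment(s) drawn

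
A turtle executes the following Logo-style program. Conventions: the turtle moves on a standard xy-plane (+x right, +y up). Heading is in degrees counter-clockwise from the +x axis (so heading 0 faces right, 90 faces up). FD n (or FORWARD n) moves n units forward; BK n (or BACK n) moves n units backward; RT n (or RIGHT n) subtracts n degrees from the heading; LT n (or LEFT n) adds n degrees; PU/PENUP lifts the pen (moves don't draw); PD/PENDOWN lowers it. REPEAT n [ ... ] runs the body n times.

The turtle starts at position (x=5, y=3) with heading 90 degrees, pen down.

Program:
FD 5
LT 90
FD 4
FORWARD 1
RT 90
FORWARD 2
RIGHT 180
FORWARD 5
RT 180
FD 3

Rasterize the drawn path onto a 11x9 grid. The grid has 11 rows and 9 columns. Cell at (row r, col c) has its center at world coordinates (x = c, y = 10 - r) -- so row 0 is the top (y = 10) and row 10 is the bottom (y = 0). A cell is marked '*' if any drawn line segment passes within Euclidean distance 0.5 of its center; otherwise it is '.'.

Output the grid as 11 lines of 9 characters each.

Answer: *........
*........
******...
*....*...
*....*...
*....*...
.....*...
.....*...
.........
.........
.........

Derivation:
Segment 0: (5,3) -> (5,8)
Segment 1: (5,8) -> (1,8)
Segment 2: (1,8) -> (0,8)
Segment 3: (0,8) -> (0,10)
Segment 4: (0,10) -> (0,5)
Segment 5: (0,5) -> (-0,8)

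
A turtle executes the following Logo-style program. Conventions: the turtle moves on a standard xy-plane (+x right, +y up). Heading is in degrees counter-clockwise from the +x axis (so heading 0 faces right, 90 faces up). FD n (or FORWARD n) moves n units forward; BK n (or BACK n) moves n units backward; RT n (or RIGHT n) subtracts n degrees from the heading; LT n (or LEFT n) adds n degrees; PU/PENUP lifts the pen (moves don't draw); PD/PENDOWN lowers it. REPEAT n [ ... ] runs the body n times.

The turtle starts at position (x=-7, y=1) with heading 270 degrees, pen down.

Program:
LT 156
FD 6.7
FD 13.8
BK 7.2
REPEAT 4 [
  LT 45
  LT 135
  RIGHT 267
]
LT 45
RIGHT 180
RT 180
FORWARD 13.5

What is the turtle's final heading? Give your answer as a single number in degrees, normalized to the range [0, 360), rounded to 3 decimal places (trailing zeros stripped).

Executing turtle program step by step:
Start: pos=(-7,1), heading=270, pen down
LT 156: heading 270 -> 66
FD 6.7: (-7,1) -> (-4.275,7.121) [heading=66, draw]
FD 13.8: (-4.275,7.121) -> (1.338,19.728) [heading=66, draw]
BK 7.2: (1.338,19.728) -> (-1.59,13.15) [heading=66, draw]
REPEAT 4 [
  -- iteration 1/4 --
  LT 45: heading 66 -> 111
  LT 135: heading 111 -> 246
  RT 267: heading 246 -> 339
  -- iteration 2/4 --
  LT 45: heading 339 -> 24
  LT 135: heading 24 -> 159
  RT 267: heading 159 -> 252
  -- iteration 3/4 --
  LT 45: heading 252 -> 297
  LT 135: heading 297 -> 72
  RT 267: heading 72 -> 165
  -- iteration 4/4 --
  LT 45: heading 165 -> 210
  LT 135: heading 210 -> 345
  RT 267: heading 345 -> 78
]
LT 45: heading 78 -> 123
RT 180: heading 123 -> 303
RT 180: heading 303 -> 123
FD 13.5: (-1.59,13.15) -> (-8.943,24.472) [heading=123, draw]
Final: pos=(-8.943,24.472), heading=123, 4 segment(s) drawn

Answer: 123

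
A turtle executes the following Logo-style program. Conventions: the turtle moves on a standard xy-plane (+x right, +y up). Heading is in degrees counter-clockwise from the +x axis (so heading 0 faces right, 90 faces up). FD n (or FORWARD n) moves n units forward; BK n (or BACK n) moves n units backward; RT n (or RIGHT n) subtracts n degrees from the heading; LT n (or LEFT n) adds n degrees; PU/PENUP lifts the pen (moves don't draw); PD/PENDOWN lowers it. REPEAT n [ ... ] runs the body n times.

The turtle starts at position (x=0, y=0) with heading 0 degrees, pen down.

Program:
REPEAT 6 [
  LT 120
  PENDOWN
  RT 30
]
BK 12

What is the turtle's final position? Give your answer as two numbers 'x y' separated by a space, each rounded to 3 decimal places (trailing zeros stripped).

Answer: 12 0

Derivation:
Executing turtle program step by step:
Start: pos=(0,0), heading=0, pen down
REPEAT 6 [
  -- iteration 1/6 --
  LT 120: heading 0 -> 120
  PD: pen down
  RT 30: heading 120 -> 90
  -- iteration 2/6 --
  LT 120: heading 90 -> 210
  PD: pen down
  RT 30: heading 210 -> 180
  -- iteration 3/6 --
  LT 120: heading 180 -> 300
  PD: pen down
  RT 30: heading 300 -> 270
  -- iteration 4/6 --
  LT 120: heading 270 -> 30
  PD: pen down
  RT 30: heading 30 -> 0
  -- iteration 5/6 --
  LT 120: heading 0 -> 120
  PD: pen down
  RT 30: heading 120 -> 90
  -- iteration 6/6 --
  LT 120: heading 90 -> 210
  PD: pen down
  RT 30: heading 210 -> 180
]
BK 12: (0,0) -> (12,0) [heading=180, draw]
Final: pos=(12,0), heading=180, 1 segment(s) drawn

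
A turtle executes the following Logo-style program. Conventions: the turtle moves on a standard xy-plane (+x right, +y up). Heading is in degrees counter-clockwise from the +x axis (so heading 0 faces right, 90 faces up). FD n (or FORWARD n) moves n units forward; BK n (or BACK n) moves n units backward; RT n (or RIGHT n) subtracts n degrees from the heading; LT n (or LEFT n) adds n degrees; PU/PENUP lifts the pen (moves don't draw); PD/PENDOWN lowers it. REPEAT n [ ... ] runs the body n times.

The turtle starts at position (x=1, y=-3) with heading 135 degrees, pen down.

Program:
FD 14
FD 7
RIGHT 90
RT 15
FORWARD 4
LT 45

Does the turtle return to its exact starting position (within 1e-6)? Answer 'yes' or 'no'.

Answer: no

Derivation:
Executing turtle program step by step:
Start: pos=(1,-3), heading=135, pen down
FD 14: (1,-3) -> (-8.899,6.899) [heading=135, draw]
FD 7: (-8.899,6.899) -> (-13.849,11.849) [heading=135, draw]
RT 90: heading 135 -> 45
RT 15: heading 45 -> 30
FD 4: (-13.849,11.849) -> (-10.385,13.849) [heading=30, draw]
LT 45: heading 30 -> 75
Final: pos=(-10.385,13.849), heading=75, 3 segment(s) drawn

Start position: (1, -3)
Final position: (-10.385, 13.849)
Distance = 20.335; >= 1e-6 -> NOT closed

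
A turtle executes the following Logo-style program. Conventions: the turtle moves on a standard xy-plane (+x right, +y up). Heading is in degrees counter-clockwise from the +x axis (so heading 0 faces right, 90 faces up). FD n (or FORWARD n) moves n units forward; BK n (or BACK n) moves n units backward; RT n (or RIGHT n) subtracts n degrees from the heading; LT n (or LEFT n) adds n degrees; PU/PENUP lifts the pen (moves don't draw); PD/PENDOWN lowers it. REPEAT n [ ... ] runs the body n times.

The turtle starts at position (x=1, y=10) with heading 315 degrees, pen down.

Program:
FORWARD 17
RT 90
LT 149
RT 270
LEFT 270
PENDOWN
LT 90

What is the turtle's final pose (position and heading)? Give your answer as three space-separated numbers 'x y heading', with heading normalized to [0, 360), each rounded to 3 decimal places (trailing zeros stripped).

Executing turtle program step by step:
Start: pos=(1,10), heading=315, pen down
FD 17: (1,10) -> (13.021,-2.021) [heading=315, draw]
RT 90: heading 315 -> 225
LT 149: heading 225 -> 14
RT 270: heading 14 -> 104
LT 270: heading 104 -> 14
PD: pen down
LT 90: heading 14 -> 104
Final: pos=(13.021,-2.021), heading=104, 1 segment(s) drawn

Answer: 13.021 -2.021 104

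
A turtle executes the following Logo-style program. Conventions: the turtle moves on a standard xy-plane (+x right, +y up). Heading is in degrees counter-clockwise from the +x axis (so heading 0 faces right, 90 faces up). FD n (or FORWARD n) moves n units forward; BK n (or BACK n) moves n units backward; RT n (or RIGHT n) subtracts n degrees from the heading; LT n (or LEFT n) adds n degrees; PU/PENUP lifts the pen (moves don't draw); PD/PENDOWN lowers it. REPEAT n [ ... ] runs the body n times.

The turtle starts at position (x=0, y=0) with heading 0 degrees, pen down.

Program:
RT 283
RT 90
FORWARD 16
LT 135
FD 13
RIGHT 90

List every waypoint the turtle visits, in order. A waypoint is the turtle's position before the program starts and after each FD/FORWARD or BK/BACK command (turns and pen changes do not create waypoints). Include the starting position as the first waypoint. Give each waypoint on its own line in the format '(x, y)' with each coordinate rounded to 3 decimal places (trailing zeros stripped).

Executing turtle program step by step:
Start: pos=(0,0), heading=0, pen down
RT 283: heading 0 -> 77
RT 90: heading 77 -> 347
FD 16: (0,0) -> (15.59,-3.599) [heading=347, draw]
LT 135: heading 347 -> 122
FD 13: (15.59,-3.599) -> (8.701,7.425) [heading=122, draw]
RT 90: heading 122 -> 32
Final: pos=(8.701,7.425), heading=32, 2 segment(s) drawn
Waypoints (3 total):
(0, 0)
(15.59, -3.599)
(8.701, 7.425)

Answer: (0, 0)
(15.59, -3.599)
(8.701, 7.425)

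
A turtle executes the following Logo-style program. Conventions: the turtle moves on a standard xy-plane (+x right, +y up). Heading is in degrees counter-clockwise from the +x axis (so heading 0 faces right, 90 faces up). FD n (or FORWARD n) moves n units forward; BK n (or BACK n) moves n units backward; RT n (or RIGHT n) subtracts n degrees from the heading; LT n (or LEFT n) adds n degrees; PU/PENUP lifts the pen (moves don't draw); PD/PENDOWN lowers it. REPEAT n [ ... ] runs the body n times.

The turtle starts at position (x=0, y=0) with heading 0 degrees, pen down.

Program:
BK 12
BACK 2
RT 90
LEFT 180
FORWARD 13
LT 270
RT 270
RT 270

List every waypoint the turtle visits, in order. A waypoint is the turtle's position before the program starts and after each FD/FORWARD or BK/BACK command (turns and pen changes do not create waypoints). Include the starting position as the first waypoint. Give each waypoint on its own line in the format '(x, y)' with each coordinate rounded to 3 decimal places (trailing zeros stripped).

Answer: (0, 0)
(-12, 0)
(-14, 0)
(-14, 13)

Derivation:
Executing turtle program step by step:
Start: pos=(0,0), heading=0, pen down
BK 12: (0,0) -> (-12,0) [heading=0, draw]
BK 2: (-12,0) -> (-14,0) [heading=0, draw]
RT 90: heading 0 -> 270
LT 180: heading 270 -> 90
FD 13: (-14,0) -> (-14,13) [heading=90, draw]
LT 270: heading 90 -> 0
RT 270: heading 0 -> 90
RT 270: heading 90 -> 180
Final: pos=(-14,13), heading=180, 3 segment(s) drawn
Waypoints (4 total):
(0, 0)
(-12, 0)
(-14, 0)
(-14, 13)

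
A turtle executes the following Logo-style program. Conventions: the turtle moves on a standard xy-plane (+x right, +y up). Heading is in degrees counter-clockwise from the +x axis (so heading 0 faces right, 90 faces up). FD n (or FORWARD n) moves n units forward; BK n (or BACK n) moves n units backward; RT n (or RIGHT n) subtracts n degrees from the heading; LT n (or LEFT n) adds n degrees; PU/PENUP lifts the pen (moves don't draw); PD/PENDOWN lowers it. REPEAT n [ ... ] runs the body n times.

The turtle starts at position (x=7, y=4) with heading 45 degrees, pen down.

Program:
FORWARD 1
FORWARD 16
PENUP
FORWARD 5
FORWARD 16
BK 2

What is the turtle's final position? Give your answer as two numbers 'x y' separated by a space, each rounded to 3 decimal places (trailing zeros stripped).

Executing turtle program step by step:
Start: pos=(7,4), heading=45, pen down
FD 1: (7,4) -> (7.707,4.707) [heading=45, draw]
FD 16: (7.707,4.707) -> (19.021,16.021) [heading=45, draw]
PU: pen up
FD 5: (19.021,16.021) -> (22.556,19.556) [heading=45, move]
FD 16: (22.556,19.556) -> (33.87,30.87) [heading=45, move]
BK 2: (33.87,30.87) -> (32.456,29.456) [heading=45, move]
Final: pos=(32.456,29.456), heading=45, 2 segment(s) drawn

Answer: 32.456 29.456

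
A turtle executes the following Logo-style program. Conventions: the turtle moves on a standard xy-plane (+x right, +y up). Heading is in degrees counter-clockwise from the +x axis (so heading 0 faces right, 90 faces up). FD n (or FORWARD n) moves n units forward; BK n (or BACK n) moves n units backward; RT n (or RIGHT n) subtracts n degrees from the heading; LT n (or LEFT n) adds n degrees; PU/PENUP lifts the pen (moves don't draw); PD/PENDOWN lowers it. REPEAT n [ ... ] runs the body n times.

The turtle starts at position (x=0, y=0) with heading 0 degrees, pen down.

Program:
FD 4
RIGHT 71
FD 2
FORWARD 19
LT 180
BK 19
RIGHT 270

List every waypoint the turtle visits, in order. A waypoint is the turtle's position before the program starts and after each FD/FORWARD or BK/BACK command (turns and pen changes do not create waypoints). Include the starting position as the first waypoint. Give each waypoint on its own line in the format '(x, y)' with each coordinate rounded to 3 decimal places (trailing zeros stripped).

Executing turtle program step by step:
Start: pos=(0,0), heading=0, pen down
FD 4: (0,0) -> (4,0) [heading=0, draw]
RT 71: heading 0 -> 289
FD 2: (4,0) -> (4.651,-1.891) [heading=289, draw]
FD 19: (4.651,-1.891) -> (10.837,-19.856) [heading=289, draw]
LT 180: heading 289 -> 109
BK 19: (10.837,-19.856) -> (17.023,-37.821) [heading=109, draw]
RT 270: heading 109 -> 199
Final: pos=(17.023,-37.821), heading=199, 4 segment(s) drawn
Waypoints (5 total):
(0, 0)
(4, 0)
(4.651, -1.891)
(10.837, -19.856)
(17.023, -37.821)

Answer: (0, 0)
(4, 0)
(4.651, -1.891)
(10.837, -19.856)
(17.023, -37.821)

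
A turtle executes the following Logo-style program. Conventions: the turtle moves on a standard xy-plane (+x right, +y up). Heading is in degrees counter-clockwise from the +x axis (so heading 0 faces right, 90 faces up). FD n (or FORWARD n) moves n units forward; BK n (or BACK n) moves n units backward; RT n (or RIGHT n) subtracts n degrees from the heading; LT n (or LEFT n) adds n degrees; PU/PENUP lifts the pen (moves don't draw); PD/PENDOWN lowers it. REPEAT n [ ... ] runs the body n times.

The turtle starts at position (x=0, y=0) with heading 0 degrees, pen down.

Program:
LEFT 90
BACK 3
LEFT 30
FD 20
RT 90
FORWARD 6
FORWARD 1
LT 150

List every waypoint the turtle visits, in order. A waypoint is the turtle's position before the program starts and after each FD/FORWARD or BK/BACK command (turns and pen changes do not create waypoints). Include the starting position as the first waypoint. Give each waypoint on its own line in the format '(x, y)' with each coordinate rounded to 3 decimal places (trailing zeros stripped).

Executing turtle program step by step:
Start: pos=(0,0), heading=0, pen down
LT 90: heading 0 -> 90
BK 3: (0,0) -> (0,-3) [heading=90, draw]
LT 30: heading 90 -> 120
FD 20: (0,-3) -> (-10,14.321) [heading=120, draw]
RT 90: heading 120 -> 30
FD 6: (-10,14.321) -> (-4.804,17.321) [heading=30, draw]
FD 1: (-4.804,17.321) -> (-3.938,17.821) [heading=30, draw]
LT 150: heading 30 -> 180
Final: pos=(-3.938,17.821), heading=180, 4 segment(s) drawn
Waypoints (5 total):
(0, 0)
(0, -3)
(-10, 14.321)
(-4.804, 17.321)
(-3.938, 17.821)

Answer: (0, 0)
(0, -3)
(-10, 14.321)
(-4.804, 17.321)
(-3.938, 17.821)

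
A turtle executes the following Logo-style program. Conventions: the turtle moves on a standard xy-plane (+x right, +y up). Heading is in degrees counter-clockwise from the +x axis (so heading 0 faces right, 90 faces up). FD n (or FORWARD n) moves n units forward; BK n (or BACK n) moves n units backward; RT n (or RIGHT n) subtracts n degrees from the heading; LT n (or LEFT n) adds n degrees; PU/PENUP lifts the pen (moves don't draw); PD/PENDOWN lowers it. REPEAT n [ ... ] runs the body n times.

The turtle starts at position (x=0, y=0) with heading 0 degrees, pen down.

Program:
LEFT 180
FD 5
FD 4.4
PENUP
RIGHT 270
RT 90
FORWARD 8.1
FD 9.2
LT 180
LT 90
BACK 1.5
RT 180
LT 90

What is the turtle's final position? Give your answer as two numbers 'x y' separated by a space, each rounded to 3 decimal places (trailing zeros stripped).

Answer: -26.7 -1.5

Derivation:
Executing turtle program step by step:
Start: pos=(0,0), heading=0, pen down
LT 180: heading 0 -> 180
FD 5: (0,0) -> (-5,0) [heading=180, draw]
FD 4.4: (-5,0) -> (-9.4,0) [heading=180, draw]
PU: pen up
RT 270: heading 180 -> 270
RT 90: heading 270 -> 180
FD 8.1: (-9.4,0) -> (-17.5,0) [heading=180, move]
FD 9.2: (-17.5,0) -> (-26.7,0) [heading=180, move]
LT 180: heading 180 -> 0
LT 90: heading 0 -> 90
BK 1.5: (-26.7,0) -> (-26.7,-1.5) [heading=90, move]
RT 180: heading 90 -> 270
LT 90: heading 270 -> 0
Final: pos=(-26.7,-1.5), heading=0, 2 segment(s) drawn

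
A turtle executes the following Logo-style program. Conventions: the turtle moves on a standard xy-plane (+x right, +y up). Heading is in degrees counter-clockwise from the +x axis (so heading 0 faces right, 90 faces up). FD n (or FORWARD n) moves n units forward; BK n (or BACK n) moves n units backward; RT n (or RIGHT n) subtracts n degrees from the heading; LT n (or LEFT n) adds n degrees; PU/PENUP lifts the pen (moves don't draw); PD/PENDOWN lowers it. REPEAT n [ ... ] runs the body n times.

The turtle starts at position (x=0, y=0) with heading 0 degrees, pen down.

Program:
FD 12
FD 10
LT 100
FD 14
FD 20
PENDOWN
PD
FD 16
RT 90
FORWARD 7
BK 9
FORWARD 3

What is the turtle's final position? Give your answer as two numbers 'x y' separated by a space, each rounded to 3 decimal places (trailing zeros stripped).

Executing turtle program step by step:
Start: pos=(0,0), heading=0, pen down
FD 12: (0,0) -> (12,0) [heading=0, draw]
FD 10: (12,0) -> (22,0) [heading=0, draw]
LT 100: heading 0 -> 100
FD 14: (22,0) -> (19.569,13.787) [heading=100, draw]
FD 20: (19.569,13.787) -> (16.096,33.483) [heading=100, draw]
PD: pen down
PD: pen down
FD 16: (16.096,33.483) -> (13.318,49.24) [heading=100, draw]
RT 90: heading 100 -> 10
FD 7: (13.318,49.24) -> (20.211,50.456) [heading=10, draw]
BK 9: (20.211,50.456) -> (11.348,48.893) [heading=10, draw]
FD 3: (11.348,48.893) -> (14.302,49.414) [heading=10, draw]
Final: pos=(14.302,49.414), heading=10, 8 segment(s) drawn

Answer: 14.302 49.414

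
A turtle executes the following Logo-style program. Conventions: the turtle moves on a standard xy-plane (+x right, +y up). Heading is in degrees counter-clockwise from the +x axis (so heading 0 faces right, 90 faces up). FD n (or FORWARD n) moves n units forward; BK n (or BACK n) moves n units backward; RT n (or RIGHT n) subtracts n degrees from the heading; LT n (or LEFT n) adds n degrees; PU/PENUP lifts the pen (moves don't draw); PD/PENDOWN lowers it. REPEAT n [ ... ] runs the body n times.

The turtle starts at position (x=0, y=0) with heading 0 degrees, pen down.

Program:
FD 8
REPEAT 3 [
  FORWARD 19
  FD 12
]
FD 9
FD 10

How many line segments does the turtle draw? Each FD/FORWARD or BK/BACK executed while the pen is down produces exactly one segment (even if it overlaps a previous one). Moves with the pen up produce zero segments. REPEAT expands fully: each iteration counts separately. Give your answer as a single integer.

Executing turtle program step by step:
Start: pos=(0,0), heading=0, pen down
FD 8: (0,0) -> (8,0) [heading=0, draw]
REPEAT 3 [
  -- iteration 1/3 --
  FD 19: (8,0) -> (27,0) [heading=0, draw]
  FD 12: (27,0) -> (39,0) [heading=0, draw]
  -- iteration 2/3 --
  FD 19: (39,0) -> (58,0) [heading=0, draw]
  FD 12: (58,0) -> (70,0) [heading=0, draw]
  -- iteration 3/3 --
  FD 19: (70,0) -> (89,0) [heading=0, draw]
  FD 12: (89,0) -> (101,0) [heading=0, draw]
]
FD 9: (101,0) -> (110,0) [heading=0, draw]
FD 10: (110,0) -> (120,0) [heading=0, draw]
Final: pos=(120,0), heading=0, 9 segment(s) drawn
Segments drawn: 9

Answer: 9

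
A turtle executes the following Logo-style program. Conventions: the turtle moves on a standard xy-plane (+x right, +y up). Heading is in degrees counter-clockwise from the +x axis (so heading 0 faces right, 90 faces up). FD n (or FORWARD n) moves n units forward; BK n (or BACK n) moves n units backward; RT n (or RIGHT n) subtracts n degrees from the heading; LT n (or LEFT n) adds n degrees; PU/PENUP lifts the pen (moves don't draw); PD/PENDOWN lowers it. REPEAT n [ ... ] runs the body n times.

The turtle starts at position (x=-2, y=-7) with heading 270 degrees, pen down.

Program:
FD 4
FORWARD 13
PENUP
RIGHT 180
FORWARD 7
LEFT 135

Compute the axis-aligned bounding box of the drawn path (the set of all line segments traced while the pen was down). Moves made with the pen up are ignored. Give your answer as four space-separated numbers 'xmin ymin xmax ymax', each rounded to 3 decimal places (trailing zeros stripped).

Answer: -2 -24 -2 -7

Derivation:
Executing turtle program step by step:
Start: pos=(-2,-7), heading=270, pen down
FD 4: (-2,-7) -> (-2,-11) [heading=270, draw]
FD 13: (-2,-11) -> (-2,-24) [heading=270, draw]
PU: pen up
RT 180: heading 270 -> 90
FD 7: (-2,-24) -> (-2,-17) [heading=90, move]
LT 135: heading 90 -> 225
Final: pos=(-2,-17), heading=225, 2 segment(s) drawn

Segment endpoints: x in {-2, -2, -2}, y in {-24, -11, -7}
xmin=-2, ymin=-24, xmax=-2, ymax=-7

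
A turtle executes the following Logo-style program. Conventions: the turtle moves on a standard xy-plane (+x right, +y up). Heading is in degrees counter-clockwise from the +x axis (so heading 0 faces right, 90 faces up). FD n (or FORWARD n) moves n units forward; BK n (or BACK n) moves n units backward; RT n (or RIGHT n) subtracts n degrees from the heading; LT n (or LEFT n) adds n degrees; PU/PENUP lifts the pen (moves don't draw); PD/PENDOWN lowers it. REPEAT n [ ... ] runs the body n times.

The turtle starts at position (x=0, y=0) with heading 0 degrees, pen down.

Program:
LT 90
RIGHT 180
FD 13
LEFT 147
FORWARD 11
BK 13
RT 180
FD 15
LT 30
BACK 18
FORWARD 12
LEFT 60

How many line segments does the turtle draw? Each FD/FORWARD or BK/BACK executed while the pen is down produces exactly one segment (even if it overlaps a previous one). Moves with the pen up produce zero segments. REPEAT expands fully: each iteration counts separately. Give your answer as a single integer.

Executing turtle program step by step:
Start: pos=(0,0), heading=0, pen down
LT 90: heading 0 -> 90
RT 180: heading 90 -> 270
FD 13: (0,0) -> (0,-13) [heading=270, draw]
LT 147: heading 270 -> 57
FD 11: (0,-13) -> (5.991,-3.775) [heading=57, draw]
BK 13: (5.991,-3.775) -> (-1.089,-14.677) [heading=57, draw]
RT 180: heading 57 -> 237
FD 15: (-1.089,-14.677) -> (-9.259,-27.257) [heading=237, draw]
LT 30: heading 237 -> 267
BK 18: (-9.259,-27.257) -> (-8.317,-9.282) [heading=267, draw]
FD 12: (-8.317,-9.282) -> (-8.945,-21.266) [heading=267, draw]
LT 60: heading 267 -> 327
Final: pos=(-8.945,-21.266), heading=327, 6 segment(s) drawn
Segments drawn: 6

Answer: 6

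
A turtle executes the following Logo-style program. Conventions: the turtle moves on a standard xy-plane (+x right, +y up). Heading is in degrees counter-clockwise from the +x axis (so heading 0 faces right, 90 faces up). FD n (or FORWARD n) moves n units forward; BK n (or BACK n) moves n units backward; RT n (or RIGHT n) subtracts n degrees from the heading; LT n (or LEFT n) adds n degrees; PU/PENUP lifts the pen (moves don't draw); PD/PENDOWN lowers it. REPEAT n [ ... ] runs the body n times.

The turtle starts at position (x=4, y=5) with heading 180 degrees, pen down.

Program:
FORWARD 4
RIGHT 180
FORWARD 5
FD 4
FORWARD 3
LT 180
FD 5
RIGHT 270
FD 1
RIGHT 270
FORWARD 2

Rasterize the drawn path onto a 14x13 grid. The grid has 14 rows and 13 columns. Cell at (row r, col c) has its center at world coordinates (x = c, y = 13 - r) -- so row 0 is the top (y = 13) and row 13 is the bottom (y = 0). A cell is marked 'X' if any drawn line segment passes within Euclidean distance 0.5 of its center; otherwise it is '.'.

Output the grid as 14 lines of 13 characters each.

Answer: .............
.............
.............
.............
.............
.............
.............
.............
XXXXXXXXXXXXX
.......XXX...
.............
.............
.............
.............

Derivation:
Segment 0: (4,5) -> (0,5)
Segment 1: (0,5) -> (5,5)
Segment 2: (5,5) -> (9,5)
Segment 3: (9,5) -> (12,5)
Segment 4: (12,5) -> (7,5)
Segment 5: (7,5) -> (7,4)
Segment 6: (7,4) -> (9,4)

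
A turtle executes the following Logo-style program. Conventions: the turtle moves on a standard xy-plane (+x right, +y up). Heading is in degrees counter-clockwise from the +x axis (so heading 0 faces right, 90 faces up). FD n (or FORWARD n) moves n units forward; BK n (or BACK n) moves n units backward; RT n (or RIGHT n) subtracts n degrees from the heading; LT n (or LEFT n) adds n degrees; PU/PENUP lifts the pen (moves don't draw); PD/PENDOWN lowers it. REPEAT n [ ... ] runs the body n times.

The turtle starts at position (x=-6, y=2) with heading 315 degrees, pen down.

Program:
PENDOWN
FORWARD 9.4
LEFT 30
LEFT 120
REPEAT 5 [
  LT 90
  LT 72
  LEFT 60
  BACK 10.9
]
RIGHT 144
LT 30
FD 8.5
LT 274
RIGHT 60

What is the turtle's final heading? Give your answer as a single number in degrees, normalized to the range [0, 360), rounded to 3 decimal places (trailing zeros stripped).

Executing turtle program step by step:
Start: pos=(-6,2), heading=315, pen down
PD: pen down
FD 9.4: (-6,2) -> (0.647,-4.647) [heading=315, draw]
LT 30: heading 315 -> 345
LT 120: heading 345 -> 105
REPEAT 5 [
  -- iteration 1/5 --
  LT 90: heading 105 -> 195
  LT 72: heading 195 -> 267
  LT 60: heading 267 -> 327
  BK 10.9: (0.647,-4.647) -> (-8.495,1.29) [heading=327, draw]
  -- iteration 2/5 --
  LT 90: heading 327 -> 57
  LT 72: heading 57 -> 129
  LT 60: heading 129 -> 189
  BK 10.9: (-8.495,1.29) -> (2.271,2.995) [heading=189, draw]
  -- iteration 3/5 --
  LT 90: heading 189 -> 279
  LT 72: heading 279 -> 351
  LT 60: heading 351 -> 51
  BK 10.9: (2.271,2.995) -> (-4.588,-5.476) [heading=51, draw]
  -- iteration 4/5 --
  LT 90: heading 51 -> 141
  LT 72: heading 141 -> 213
  LT 60: heading 213 -> 273
  BK 10.9: (-4.588,-5.476) -> (-5.159,5.409) [heading=273, draw]
  -- iteration 5/5 --
  LT 90: heading 273 -> 3
  LT 72: heading 3 -> 75
  LT 60: heading 75 -> 135
  BK 10.9: (-5.159,5.409) -> (2.549,-2.298) [heading=135, draw]
]
RT 144: heading 135 -> 351
LT 30: heading 351 -> 21
FD 8.5: (2.549,-2.298) -> (10.484,0.748) [heading=21, draw]
LT 274: heading 21 -> 295
RT 60: heading 295 -> 235
Final: pos=(10.484,0.748), heading=235, 7 segment(s) drawn

Answer: 235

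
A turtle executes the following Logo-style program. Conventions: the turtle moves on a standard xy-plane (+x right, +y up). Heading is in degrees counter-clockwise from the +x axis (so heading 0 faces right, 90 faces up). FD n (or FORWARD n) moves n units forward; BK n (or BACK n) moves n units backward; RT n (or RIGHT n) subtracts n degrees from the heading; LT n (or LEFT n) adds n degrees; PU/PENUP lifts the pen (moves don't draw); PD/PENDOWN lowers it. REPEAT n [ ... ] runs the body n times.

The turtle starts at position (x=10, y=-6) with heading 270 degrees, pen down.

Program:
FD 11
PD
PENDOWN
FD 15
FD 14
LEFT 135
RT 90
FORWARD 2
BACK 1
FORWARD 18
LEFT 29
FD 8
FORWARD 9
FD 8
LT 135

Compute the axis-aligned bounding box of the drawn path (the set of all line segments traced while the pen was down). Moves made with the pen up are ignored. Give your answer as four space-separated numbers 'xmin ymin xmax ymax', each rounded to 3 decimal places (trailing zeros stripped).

Executing turtle program step by step:
Start: pos=(10,-6), heading=270, pen down
FD 11: (10,-6) -> (10,-17) [heading=270, draw]
PD: pen down
PD: pen down
FD 15: (10,-17) -> (10,-32) [heading=270, draw]
FD 14: (10,-32) -> (10,-46) [heading=270, draw]
LT 135: heading 270 -> 45
RT 90: heading 45 -> 315
FD 2: (10,-46) -> (11.414,-47.414) [heading=315, draw]
BK 1: (11.414,-47.414) -> (10.707,-46.707) [heading=315, draw]
FD 18: (10.707,-46.707) -> (23.435,-59.435) [heading=315, draw]
LT 29: heading 315 -> 344
FD 8: (23.435,-59.435) -> (31.125,-61.64) [heading=344, draw]
FD 9: (31.125,-61.64) -> (39.776,-64.121) [heading=344, draw]
FD 8: (39.776,-64.121) -> (47.467,-66.326) [heading=344, draw]
LT 135: heading 344 -> 119
Final: pos=(47.467,-66.326), heading=119, 9 segment(s) drawn

Segment endpoints: x in {10, 10, 10, 10, 10.707, 11.414, 23.435, 31.125, 39.776, 47.467}, y in {-66.326, -64.121, -61.64, -59.435, -47.414, -46.707, -46, -32, -17, -6}
xmin=10, ymin=-66.326, xmax=47.467, ymax=-6

Answer: 10 -66.326 47.467 -6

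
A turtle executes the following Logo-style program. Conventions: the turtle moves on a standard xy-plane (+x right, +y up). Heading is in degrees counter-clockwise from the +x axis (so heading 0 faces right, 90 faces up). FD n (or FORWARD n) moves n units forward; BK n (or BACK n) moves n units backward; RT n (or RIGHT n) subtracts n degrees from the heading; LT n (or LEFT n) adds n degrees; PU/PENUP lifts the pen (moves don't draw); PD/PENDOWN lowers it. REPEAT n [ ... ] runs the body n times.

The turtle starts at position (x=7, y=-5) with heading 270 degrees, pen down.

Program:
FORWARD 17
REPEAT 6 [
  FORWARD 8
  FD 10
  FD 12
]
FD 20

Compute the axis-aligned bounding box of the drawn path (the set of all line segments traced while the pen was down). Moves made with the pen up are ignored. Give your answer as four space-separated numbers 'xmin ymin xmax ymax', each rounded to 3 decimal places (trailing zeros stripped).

Answer: 7 -222 7 -5

Derivation:
Executing turtle program step by step:
Start: pos=(7,-5), heading=270, pen down
FD 17: (7,-5) -> (7,-22) [heading=270, draw]
REPEAT 6 [
  -- iteration 1/6 --
  FD 8: (7,-22) -> (7,-30) [heading=270, draw]
  FD 10: (7,-30) -> (7,-40) [heading=270, draw]
  FD 12: (7,-40) -> (7,-52) [heading=270, draw]
  -- iteration 2/6 --
  FD 8: (7,-52) -> (7,-60) [heading=270, draw]
  FD 10: (7,-60) -> (7,-70) [heading=270, draw]
  FD 12: (7,-70) -> (7,-82) [heading=270, draw]
  -- iteration 3/6 --
  FD 8: (7,-82) -> (7,-90) [heading=270, draw]
  FD 10: (7,-90) -> (7,-100) [heading=270, draw]
  FD 12: (7,-100) -> (7,-112) [heading=270, draw]
  -- iteration 4/6 --
  FD 8: (7,-112) -> (7,-120) [heading=270, draw]
  FD 10: (7,-120) -> (7,-130) [heading=270, draw]
  FD 12: (7,-130) -> (7,-142) [heading=270, draw]
  -- iteration 5/6 --
  FD 8: (7,-142) -> (7,-150) [heading=270, draw]
  FD 10: (7,-150) -> (7,-160) [heading=270, draw]
  FD 12: (7,-160) -> (7,-172) [heading=270, draw]
  -- iteration 6/6 --
  FD 8: (7,-172) -> (7,-180) [heading=270, draw]
  FD 10: (7,-180) -> (7,-190) [heading=270, draw]
  FD 12: (7,-190) -> (7,-202) [heading=270, draw]
]
FD 20: (7,-202) -> (7,-222) [heading=270, draw]
Final: pos=(7,-222), heading=270, 20 segment(s) drawn

Segment endpoints: x in {7, 7, 7, 7, 7, 7, 7, 7, 7, 7, 7, 7, 7, 7, 7, 7, 7, 7, 7, 7, 7}, y in {-222, -202, -190, -180, -172, -160, -150, -142, -130, -120, -112, -100, -90, -82, -70, -60, -52, -40, -30, -22, -5}
xmin=7, ymin=-222, xmax=7, ymax=-5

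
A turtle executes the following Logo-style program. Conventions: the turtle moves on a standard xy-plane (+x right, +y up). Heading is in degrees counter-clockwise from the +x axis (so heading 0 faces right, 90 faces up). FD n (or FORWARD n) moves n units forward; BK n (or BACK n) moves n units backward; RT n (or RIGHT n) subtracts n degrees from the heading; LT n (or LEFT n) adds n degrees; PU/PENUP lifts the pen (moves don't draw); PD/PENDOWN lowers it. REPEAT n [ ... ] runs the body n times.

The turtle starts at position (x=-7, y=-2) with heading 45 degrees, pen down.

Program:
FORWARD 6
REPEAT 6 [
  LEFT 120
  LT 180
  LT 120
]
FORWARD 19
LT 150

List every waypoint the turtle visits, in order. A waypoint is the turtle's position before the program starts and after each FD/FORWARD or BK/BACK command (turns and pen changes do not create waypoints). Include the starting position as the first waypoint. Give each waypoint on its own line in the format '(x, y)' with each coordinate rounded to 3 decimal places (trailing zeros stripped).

Executing turtle program step by step:
Start: pos=(-7,-2), heading=45, pen down
FD 6: (-7,-2) -> (-2.757,2.243) [heading=45, draw]
REPEAT 6 [
  -- iteration 1/6 --
  LT 120: heading 45 -> 165
  LT 180: heading 165 -> 345
  LT 120: heading 345 -> 105
  -- iteration 2/6 --
  LT 120: heading 105 -> 225
  LT 180: heading 225 -> 45
  LT 120: heading 45 -> 165
  -- iteration 3/6 --
  LT 120: heading 165 -> 285
  LT 180: heading 285 -> 105
  LT 120: heading 105 -> 225
  -- iteration 4/6 --
  LT 120: heading 225 -> 345
  LT 180: heading 345 -> 165
  LT 120: heading 165 -> 285
  -- iteration 5/6 --
  LT 120: heading 285 -> 45
  LT 180: heading 45 -> 225
  LT 120: heading 225 -> 345
  -- iteration 6/6 --
  LT 120: heading 345 -> 105
  LT 180: heading 105 -> 285
  LT 120: heading 285 -> 45
]
FD 19: (-2.757,2.243) -> (10.678,15.678) [heading=45, draw]
LT 150: heading 45 -> 195
Final: pos=(10.678,15.678), heading=195, 2 segment(s) drawn
Waypoints (3 total):
(-7, -2)
(-2.757, 2.243)
(10.678, 15.678)

Answer: (-7, -2)
(-2.757, 2.243)
(10.678, 15.678)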